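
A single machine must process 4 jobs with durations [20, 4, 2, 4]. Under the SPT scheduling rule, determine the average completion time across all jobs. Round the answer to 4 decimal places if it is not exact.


Sort jobs by processing time (SPT order): [2, 4, 4, 20]
Compute completion times sequentially:
  Job 1: processing = 2, completes at 2
  Job 2: processing = 4, completes at 6
  Job 3: processing = 4, completes at 10
  Job 4: processing = 20, completes at 30
Sum of completion times = 48
Average completion time = 48/4 = 12.0

12.0


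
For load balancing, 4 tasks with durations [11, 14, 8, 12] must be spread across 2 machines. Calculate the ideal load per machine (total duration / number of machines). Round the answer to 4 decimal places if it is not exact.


Total processing time = 11 + 14 + 8 + 12 = 45
Number of machines = 2
Ideal balanced load = 45 / 2 = 22.5

22.5


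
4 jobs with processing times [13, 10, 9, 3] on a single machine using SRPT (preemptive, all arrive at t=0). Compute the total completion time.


Since all jobs arrive at t=0, SRPT equals SPT ordering.
SPT order: [3, 9, 10, 13]
Completion times:
  Job 1: p=3, C=3
  Job 2: p=9, C=12
  Job 3: p=10, C=22
  Job 4: p=13, C=35
Total completion time = 3 + 12 + 22 + 35 = 72

72


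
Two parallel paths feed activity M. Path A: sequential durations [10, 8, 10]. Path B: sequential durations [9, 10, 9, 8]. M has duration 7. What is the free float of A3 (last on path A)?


ES(A3) = sum of predecessors on chain A = 18
EF(A3) = ES + duration = 18 + 10 = 28
Successor of A3 is M. ES(M) = max(sum(A), sum(B)) = max(28, 36) = 36
Free float = ES(successor) - EF(current) = 36 - 28 = 8

8


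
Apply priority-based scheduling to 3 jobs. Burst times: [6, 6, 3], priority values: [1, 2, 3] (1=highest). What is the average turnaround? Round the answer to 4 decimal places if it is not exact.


Sort by priority (ascending = highest first):
Order: [(1, 6), (2, 6), (3, 3)]
Completion times:
  Priority 1, burst=6, C=6
  Priority 2, burst=6, C=12
  Priority 3, burst=3, C=15
Average turnaround = 33/3 = 11.0

11.0


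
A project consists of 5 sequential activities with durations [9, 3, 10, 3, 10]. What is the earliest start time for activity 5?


Activity 5 starts after activities 1 through 4 complete.
Predecessor durations: [9, 3, 10, 3]
ES = 9 + 3 + 10 + 3 = 25

25


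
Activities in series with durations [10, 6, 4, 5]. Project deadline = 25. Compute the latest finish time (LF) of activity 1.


LF(activity 1) = deadline - sum of successor durations
Successors: activities 2 through 4 with durations [6, 4, 5]
Sum of successor durations = 15
LF = 25 - 15 = 10

10


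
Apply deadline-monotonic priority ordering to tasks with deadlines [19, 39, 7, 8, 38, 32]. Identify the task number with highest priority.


Sort tasks by relative deadline (ascending):
  Task 3: deadline = 7
  Task 4: deadline = 8
  Task 1: deadline = 19
  Task 6: deadline = 32
  Task 5: deadline = 38
  Task 2: deadline = 39
Priority order (highest first): [3, 4, 1, 6, 5, 2]
Highest priority task = 3

3


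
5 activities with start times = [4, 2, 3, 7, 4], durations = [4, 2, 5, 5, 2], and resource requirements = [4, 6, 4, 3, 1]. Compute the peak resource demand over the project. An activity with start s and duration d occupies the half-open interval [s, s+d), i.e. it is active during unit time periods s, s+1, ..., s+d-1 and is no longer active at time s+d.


Each activity i is active on [start_i, start_i + duration_i).
Compute total resource usage per time slot:
  t=0: active resources = [], total = 0
  t=1: active resources = [], total = 0
  t=2: active resources = [6], total = 6
  t=3: active resources = [6, 4], total = 10
  t=4: active resources = [4, 4, 1], total = 9
  t=5: active resources = [4, 4, 1], total = 9
  t=6: active resources = [4, 4], total = 8
  t=7: active resources = [4, 4, 3], total = 11
  t=8: active resources = [3], total = 3
  t=9: active resources = [3], total = 3
  t=10: active resources = [3], total = 3
  t=11: active resources = [3], total = 3
Peak resource demand = 11

11


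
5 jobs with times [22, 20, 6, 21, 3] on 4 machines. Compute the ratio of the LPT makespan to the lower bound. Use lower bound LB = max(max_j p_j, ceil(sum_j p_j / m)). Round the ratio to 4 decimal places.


LPT order: [22, 21, 20, 6, 3]
Machine loads after assignment: [22, 21, 20, 9]
LPT makespan = 22
Lower bound = max(max_job, ceil(total/4)) = max(22, 18) = 22
Ratio = 22 / 22 = 1.0

1.0


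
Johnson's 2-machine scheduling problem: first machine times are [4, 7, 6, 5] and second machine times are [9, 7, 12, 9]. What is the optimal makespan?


Apply Johnson's rule:
  Group 1 (a <= b): [(1, 4, 9), (4, 5, 9), (3, 6, 12), (2, 7, 7)]
  Group 2 (a > b): []
Optimal job order: [1, 4, 3, 2]
Schedule:
  Job 1: M1 done at 4, M2 done at 13
  Job 4: M1 done at 9, M2 done at 22
  Job 3: M1 done at 15, M2 done at 34
  Job 2: M1 done at 22, M2 done at 41
Makespan = 41

41


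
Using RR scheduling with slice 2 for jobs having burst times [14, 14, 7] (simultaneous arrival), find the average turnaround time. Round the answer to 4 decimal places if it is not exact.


Time quantum = 2
Execution trace:
  J1 runs 2 units, time = 2
  J2 runs 2 units, time = 4
  J3 runs 2 units, time = 6
  J1 runs 2 units, time = 8
  J2 runs 2 units, time = 10
  J3 runs 2 units, time = 12
  J1 runs 2 units, time = 14
  J2 runs 2 units, time = 16
  J3 runs 2 units, time = 18
  J1 runs 2 units, time = 20
  J2 runs 2 units, time = 22
  J3 runs 1 units, time = 23
  J1 runs 2 units, time = 25
  J2 runs 2 units, time = 27
  J1 runs 2 units, time = 29
  J2 runs 2 units, time = 31
  J1 runs 2 units, time = 33
  J2 runs 2 units, time = 35
Finish times: [33, 35, 23]
Average turnaround = 91/3 = 30.3333

30.3333


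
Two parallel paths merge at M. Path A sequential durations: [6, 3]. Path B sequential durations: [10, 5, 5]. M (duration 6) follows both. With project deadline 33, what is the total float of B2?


Forward pass: ES(B2) = sum of predecessors on chain B = 10
EF = ES + duration = 10 + 5 = 15
Backward pass: LF(M) = deadline = 33; LS(M) = 33 - 6 = 27
LF(B2) = LS(M) - sum(successors on chain B) = 27 - 5 = 22
LS = LF - duration = 22 - 5 = 17
Total float = LS - ES = 17 - 10 = 7

7


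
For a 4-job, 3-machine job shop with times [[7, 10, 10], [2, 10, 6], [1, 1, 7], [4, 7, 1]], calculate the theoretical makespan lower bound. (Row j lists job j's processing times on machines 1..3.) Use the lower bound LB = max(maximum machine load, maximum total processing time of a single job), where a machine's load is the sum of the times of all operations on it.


Machine loads:
  Machine 1: 7 + 2 + 1 + 4 = 14
  Machine 2: 10 + 10 + 1 + 7 = 28
  Machine 3: 10 + 6 + 7 + 1 = 24
Max machine load = 28
Job totals:
  Job 1: 27
  Job 2: 18
  Job 3: 9
  Job 4: 12
Max job total = 27
Lower bound = max(28, 27) = 28

28


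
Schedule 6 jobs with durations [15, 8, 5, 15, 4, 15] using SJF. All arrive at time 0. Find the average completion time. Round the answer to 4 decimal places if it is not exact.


SJF order (ascending): [4, 5, 8, 15, 15, 15]
Completion times:
  Job 1: burst=4, C=4
  Job 2: burst=5, C=9
  Job 3: burst=8, C=17
  Job 4: burst=15, C=32
  Job 5: burst=15, C=47
  Job 6: burst=15, C=62
Average completion = 171/6 = 28.5

28.5


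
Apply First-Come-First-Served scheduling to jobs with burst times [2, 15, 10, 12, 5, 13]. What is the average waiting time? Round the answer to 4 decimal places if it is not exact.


FCFS order (as given): [2, 15, 10, 12, 5, 13]
Waiting times:
  Job 1: wait = 0
  Job 2: wait = 2
  Job 3: wait = 17
  Job 4: wait = 27
  Job 5: wait = 39
  Job 6: wait = 44
Sum of waiting times = 129
Average waiting time = 129/6 = 21.5

21.5


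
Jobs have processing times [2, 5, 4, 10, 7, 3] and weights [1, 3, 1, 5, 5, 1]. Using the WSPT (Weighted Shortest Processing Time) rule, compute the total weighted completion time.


Compute p/w ratios and sort ascending (WSPT): [(7, 5), (5, 3), (2, 1), (10, 5), (3, 1), (4, 1)]
Compute weighted completion times:
  Job (p=7,w=5): C=7, w*C=5*7=35
  Job (p=5,w=3): C=12, w*C=3*12=36
  Job (p=2,w=1): C=14, w*C=1*14=14
  Job (p=10,w=5): C=24, w*C=5*24=120
  Job (p=3,w=1): C=27, w*C=1*27=27
  Job (p=4,w=1): C=31, w*C=1*31=31
Total weighted completion time = 263

263


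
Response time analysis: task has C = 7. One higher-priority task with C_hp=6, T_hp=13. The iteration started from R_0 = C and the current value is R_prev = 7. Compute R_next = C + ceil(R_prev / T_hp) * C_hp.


R_next = C + ceil(R_prev / T_hp) * C_hp
ceil(7 / 13) = ceil(0.5385) = 1
Interference = 1 * 6 = 6
R_next = 7 + 6 = 13

13


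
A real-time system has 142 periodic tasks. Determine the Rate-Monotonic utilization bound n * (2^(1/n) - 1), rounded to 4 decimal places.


Compute 2^(1/142) = 1.0048932512
Subtract 1: 1.0048932512 - 1 = 0.0048932512
Multiply by n: 142 * 0.0048932512 = 0.6948416704
Round to 4 dp: 0.6948

0.6948


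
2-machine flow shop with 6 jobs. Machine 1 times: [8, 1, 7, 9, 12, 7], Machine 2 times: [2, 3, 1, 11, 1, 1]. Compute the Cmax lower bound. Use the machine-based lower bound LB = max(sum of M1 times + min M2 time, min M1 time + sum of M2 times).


LB1 = sum(M1 times) + min(M2 times) = 44 + 1 = 45
LB2 = min(M1 times) + sum(M2 times) = 1 + 19 = 20
Lower bound = max(LB1, LB2) = max(45, 20) = 45

45


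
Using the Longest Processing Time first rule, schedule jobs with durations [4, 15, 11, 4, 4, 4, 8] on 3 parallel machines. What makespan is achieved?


Sort jobs in decreasing order (LPT): [15, 11, 8, 4, 4, 4, 4]
Assign each job to the least loaded machine:
  Machine 1: jobs [15, 4], load = 19
  Machine 2: jobs [11, 4], load = 15
  Machine 3: jobs [8, 4, 4], load = 16
Makespan = max load = 19

19


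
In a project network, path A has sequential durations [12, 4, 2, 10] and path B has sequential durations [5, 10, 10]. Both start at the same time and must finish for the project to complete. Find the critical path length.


Path A total = 12 + 4 + 2 + 10 = 28
Path B total = 5 + 10 + 10 = 25
Critical path = longest path = max(28, 25) = 28

28


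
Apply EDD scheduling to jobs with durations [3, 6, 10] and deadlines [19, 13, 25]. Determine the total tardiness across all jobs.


Sort by due date (EDD order): [(6, 13), (3, 19), (10, 25)]
Compute completion times and tardiness:
  Job 1: p=6, d=13, C=6, tardiness=max(0,6-13)=0
  Job 2: p=3, d=19, C=9, tardiness=max(0,9-19)=0
  Job 3: p=10, d=25, C=19, tardiness=max(0,19-25)=0
Total tardiness = 0

0


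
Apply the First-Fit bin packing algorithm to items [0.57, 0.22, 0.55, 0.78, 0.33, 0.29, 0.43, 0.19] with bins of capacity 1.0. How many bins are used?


Place items sequentially using First-Fit:
  Item 0.57 -> new Bin 1
  Item 0.22 -> Bin 1 (now 0.79)
  Item 0.55 -> new Bin 2
  Item 0.78 -> new Bin 3
  Item 0.33 -> Bin 2 (now 0.88)
  Item 0.29 -> new Bin 4
  Item 0.43 -> Bin 4 (now 0.72)
  Item 0.19 -> Bin 1 (now 0.98)
Total bins used = 4

4


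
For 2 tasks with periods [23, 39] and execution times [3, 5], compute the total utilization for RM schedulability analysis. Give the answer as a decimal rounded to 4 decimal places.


Compute individual utilizations (exact fractions):
  Task 1: C/T = 3/23 (approx. 0.1304)
  Task 2: C/T = 5/39 (approx. 0.1282)
Total utilization U = 3/23 + 5/39 = 232/897
Rounded to 4 decimal places: U = 0.2586
RM (Liu & Layland) bound for 2 tasks = 0.828427; compare with U = 232/897 (approx. 0.258640)
U <= bound, so schedulable by RM sufficient condition.

0.2586


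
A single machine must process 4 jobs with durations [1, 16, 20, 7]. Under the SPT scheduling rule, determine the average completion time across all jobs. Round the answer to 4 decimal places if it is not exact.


Sort jobs by processing time (SPT order): [1, 7, 16, 20]
Compute completion times sequentially:
  Job 1: processing = 1, completes at 1
  Job 2: processing = 7, completes at 8
  Job 3: processing = 16, completes at 24
  Job 4: processing = 20, completes at 44
Sum of completion times = 77
Average completion time = 77/4 = 19.25

19.25


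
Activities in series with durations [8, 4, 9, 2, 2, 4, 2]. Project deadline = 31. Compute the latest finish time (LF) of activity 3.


LF(activity 3) = deadline - sum of successor durations
Successors: activities 4 through 7 with durations [2, 2, 4, 2]
Sum of successor durations = 10
LF = 31 - 10 = 21

21


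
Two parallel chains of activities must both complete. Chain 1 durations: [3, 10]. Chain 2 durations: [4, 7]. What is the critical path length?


Path A total = 3 + 10 = 13
Path B total = 4 + 7 = 11
Critical path = longest path = max(13, 11) = 13

13


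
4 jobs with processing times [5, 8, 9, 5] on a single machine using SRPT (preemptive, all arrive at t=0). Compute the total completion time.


Since all jobs arrive at t=0, SRPT equals SPT ordering.
SPT order: [5, 5, 8, 9]
Completion times:
  Job 1: p=5, C=5
  Job 2: p=5, C=10
  Job 3: p=8, C=18
  Job 4: p=9, C=27
Total completion time = 5 + 10 + 18 + 27 = 60

60


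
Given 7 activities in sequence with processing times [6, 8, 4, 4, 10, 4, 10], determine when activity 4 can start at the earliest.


Activity 4 starts after activities 1 through 3 complete.
Predecessor durations: [6, 8, 4]
ES = 6 + 8 + 4 = 18

18


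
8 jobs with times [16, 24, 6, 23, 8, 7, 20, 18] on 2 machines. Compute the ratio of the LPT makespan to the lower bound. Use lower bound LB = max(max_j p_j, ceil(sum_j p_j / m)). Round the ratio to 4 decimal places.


LPT order: [24, 23, 20, 18, 16, 8, 7, 6]
Machine loads after assignment: [64, 58]
LPT makespan = 64
Lower bound = max(max_job, ceil(total/2)) = max(24, 61) = 61
Ratio = 64 / 61 = 1.0492

1.0492


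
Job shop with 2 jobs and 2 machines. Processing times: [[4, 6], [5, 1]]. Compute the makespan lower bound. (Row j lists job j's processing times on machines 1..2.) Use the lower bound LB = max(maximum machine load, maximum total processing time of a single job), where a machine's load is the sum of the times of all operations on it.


Machine loads:
  Machine 1: 4 + 5 = 9
  Machine 2: 6 + 1 = 7
Max machine load = 9
Job totals:
  Job 1: 10
  Job 2: 6
Max job total = 10
Lower bound = max(9, 10) = 10

10


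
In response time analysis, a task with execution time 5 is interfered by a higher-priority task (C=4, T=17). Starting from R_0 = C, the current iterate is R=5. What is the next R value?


R_next = C + ceil(R_prev / T_hp) * C_hp
ceil(5 / 17) = ceil(0.2941) = 1
Interference = 1 * 4 = 4
R_next = 5 + 4 = 9

9


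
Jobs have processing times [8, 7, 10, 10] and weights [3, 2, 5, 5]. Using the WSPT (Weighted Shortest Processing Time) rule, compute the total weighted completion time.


Compute p/w ratios and sort ascending (WSPT): [(10, 5), (10, 5), (8, 3), (7, 2)]
Compute weighted completion times:
  Job (p=10,w=5): C=10, w*C=5*10=50
  Job (p=10,w=5): C=20, w*C=5*20=100
  Job (p=8,w=3): C=28, w*C=3*28=84
  Job (p=7,w=2): C=35, w*C=2*35=70
Total weighted completion time = 304

304


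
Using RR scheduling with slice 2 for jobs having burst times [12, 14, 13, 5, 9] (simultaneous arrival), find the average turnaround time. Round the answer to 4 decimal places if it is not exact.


Time quantum = 2
Execution trace:
  J1 runs 2 units, time = 2
  J2 runs 2 units, time = 4
  J3 runs 2 units, time = 6
  J4 runs 2 units, time = 8
  J5 runs 2 units, time = 10
  J1 runs 2 units, time = 12
  J2 runs 2 units, time = 14
  J3 runs 2 units, time = 16
  J4 runs 2 units, time = 18
  J5 runs 2 units, time = 20
  J1 runs 2 units, time = 22
  J2 runs 2 units, time = 24
  J3 runs 2 units, time = 26
  J4 runs 1 units, time = 27
  J5 runs 2 units, time = 29
  J1 runs 2 units, time = 31
  J2 runs 2 units, time = 33
  J3 runs 2 units, time = 35
  J5 runs 2 units, time = 37
  J1 runs 2 units, time = 39
  J2 runs 2 units, time = 41
  J3 runs 2 units, time = 43
  J5 runs 1 units, time = 44
  J1 runs 2 units, time = 46
  J2 runs 2 units, time = 48
  J3 runs 2 units, time = 50
  J2 runs 2 units, time = 52
  J3 runs 1 units, time = 53
Finish times: [46, 52, 53, 27, 44]
Average turnaround = 222/5 = 44.4

44.4


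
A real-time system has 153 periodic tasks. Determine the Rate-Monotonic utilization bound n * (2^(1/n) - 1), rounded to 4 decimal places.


Compute 2^(1/153) = 1.0045406514
Subtract 1: 1.0045406514 - 1 = 0.0045406514
Multiply by n: 153 * 0.0045406514 = 0.6947196642
Round to 4 dp: 0.6947

0.6947


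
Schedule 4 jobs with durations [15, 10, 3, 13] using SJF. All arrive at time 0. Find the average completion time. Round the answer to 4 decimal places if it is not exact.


SJF order (ascending): [3, 10, 13, 15]
Completion times:
  Job 1: burst=3, C=3
  Job 2: burst=10, C=13
  Job 3: burst=13, C=26
  Job 4: burst=15, C=41
Average completion = 83/4 = 20.75

20.75


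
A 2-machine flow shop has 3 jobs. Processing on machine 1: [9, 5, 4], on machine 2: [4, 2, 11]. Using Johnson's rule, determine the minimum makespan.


Apply Johnson's rule:
  Group 1 (a <= b): [(3, 4, 11)]
  Group 2 (a > b): [(1, 9, 4), (2, 5, 2)]
Optimal job order: [3, 1, 2]
Schedule:
  Job 3: M1 done at 4, M2 done at 15
  Job 1: M1 done at 13, M2 done at 19
  Job 2: M1 done at 18, M2 done at 21
Makespan = 21

21


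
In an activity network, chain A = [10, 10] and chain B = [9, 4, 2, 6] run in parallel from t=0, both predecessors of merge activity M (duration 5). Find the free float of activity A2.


ES(A2) = sum of predecessors on chain A = 10
EF(A2) = ES + duration = 10 + 10 = 20
Successor of A2 is M. ES(M) = max(sum(A), sum(B)) = max(20, 21) = 21
Free float = ES(successor) - EF(current) = 21 - 20 = 1

1


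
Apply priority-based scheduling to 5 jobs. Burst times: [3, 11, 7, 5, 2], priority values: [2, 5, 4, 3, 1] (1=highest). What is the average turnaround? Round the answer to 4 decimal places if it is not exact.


Sort by priority (ascending = highest first):
Order: [(1, 2), (2, 3), (3, 5), (4, 7), (5, 11)]
Completion times:
  Priority 1, burst=2, C=2
  Priority 2, burst=3, C=5
  Priority 3, burst=5, C=10
  Priority 4, burst=7, C=17
  Priority 5, burst=11, C=28
Average turnaround = 62/5 = 12.4

12.4


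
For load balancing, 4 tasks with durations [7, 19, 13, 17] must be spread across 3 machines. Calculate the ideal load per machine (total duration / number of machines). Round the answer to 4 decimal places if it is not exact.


Total processing time = 7 + 19 + 13 + 17 = 56
Number of machines = 3
Ideal balanced load = 56 / 3 = 18.6667

18.6667


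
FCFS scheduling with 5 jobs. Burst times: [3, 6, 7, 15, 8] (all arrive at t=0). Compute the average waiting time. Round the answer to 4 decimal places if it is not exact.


FCFS order (as given): [3, 6, 7, 15, 8]
Waiting times:
  Job 1: wait = 0
  Job 2: wait = 3
  Job 3: wait = 9
  Job 4: wait = 16
  Job 5: wait = 31
Sum of waiting times = 59
Average waiting time = 59/5 = 11.8

11.8


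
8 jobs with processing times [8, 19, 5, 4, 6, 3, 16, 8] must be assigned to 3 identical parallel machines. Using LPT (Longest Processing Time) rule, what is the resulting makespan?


Sort jobs in decreasing order (LPT): [19, 16, 8, 8, 6, 5, 4, 3]
Assign each job to the least loaded machine:
  Machine 1: jobs [19, 4], load = 23
  Machine 2: jobs [16, 6], load = 22
  Machine 3: jobs [8, 8, 5, 3], load = 24
Makespan = max load = 24

24


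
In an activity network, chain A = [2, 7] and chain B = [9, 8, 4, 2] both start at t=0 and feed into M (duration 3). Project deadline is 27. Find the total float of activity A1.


Forward pass: ES(A1) = sum of predecessors on chain A = 0
EF = ES + duration = 0 + 2 = 2
Backward pass: LF(M) = deadline = 27; LS(M) = 27 - 3 = 24
LF(A1) = LS(M) - sum(successors on chain A) = 24 - 7 = 17
LS = LF - duration = 17 - 2 = 15
Total float = LS - ES = 15 - 0 = 15

15


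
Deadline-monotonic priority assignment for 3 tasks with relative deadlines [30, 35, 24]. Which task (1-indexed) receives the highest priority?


Sort tasks by relative deadline (ascending):
  Task 3: deadline = 24
  Task 1: deadline = 30
  Task 2: deadline = 35
Priority order (highest first): [3, 1, 2]
Highest priority task = 3

3


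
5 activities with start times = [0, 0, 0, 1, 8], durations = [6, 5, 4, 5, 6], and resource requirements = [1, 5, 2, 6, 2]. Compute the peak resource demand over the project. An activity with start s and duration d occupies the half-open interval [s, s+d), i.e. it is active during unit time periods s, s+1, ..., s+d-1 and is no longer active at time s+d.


Each activity i is active on [start_i, start_i + duration_i).
Compute total resource usage per time slot:
  t=0: active resources = [1, 5, 2], total = 8
  t=1: active resources = [1, 5, 2, 6], total = 14
  t=2: active resources = [1, 5, 2, 6], total = 14
  t=3: active resources = [1, 5, 2, 6], total = 14
  t=4: active resources = [1, 5, 6], total = 12
  t=5: active resources = [1, 6], total = 7
  t=6: active resources = [], total = 0
  t=7: active resources = [], total = 0
  t=8: active resources = [2], total = 2
  t=9: active resources = [2], total = 2
  t=10: active resources = [2], total = 2
  t=11: active resources = [2], total = 2
  t=12: active resources = [2], total = 2
  t=13: active resources = [2], total = 2
Peak resource demand = 14

14


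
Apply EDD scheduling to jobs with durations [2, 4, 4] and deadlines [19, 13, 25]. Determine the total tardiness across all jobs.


Sort by due date (EDD order): [(4, 13), (2, 19), (4, 25)]
Compute completion times and tardiness:
  Job 1: p=4, d=13, C=4, tardiness=max(0,4-13)=0
  Job 2: p=2, d=19, C=6, tardiness=max(0,6-19)=0
  Job 3: p=4, d=25, C=10, tardiness=max(0,10-25)=0
Total tardiness = 0

0


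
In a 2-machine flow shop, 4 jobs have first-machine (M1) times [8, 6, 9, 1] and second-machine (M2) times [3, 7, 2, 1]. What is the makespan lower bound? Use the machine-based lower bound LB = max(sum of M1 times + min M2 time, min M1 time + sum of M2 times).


LB1 = sum(M1 times) + min(M2 times) = 24 + 1 = 25
LB2 = min(M1 times) + sum(M2 times) = 1 + 13 = 14
Lower bound = max(LB1, LB2) = max(25, 14) = 25

25


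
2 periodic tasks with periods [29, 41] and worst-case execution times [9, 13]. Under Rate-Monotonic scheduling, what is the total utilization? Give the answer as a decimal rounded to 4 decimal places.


Compute individual utilizations (exact fractions):
  Task 1: C/T = 9/29 (approx. 0.3103)
  Task 2: C/T = 13/41 (approx. 0.3171)
Total utilization U = 9/29 + 13/41 = 746/1189
Rounded to 4 decimal places: U = 0.6274
RM (Liu & Layland) bound for 2 tasks = 0.828427; compare with U = 746/1189 (approx. 0.627418)
U <= bound, so schedulable by RM sufficient condition.

0.6274


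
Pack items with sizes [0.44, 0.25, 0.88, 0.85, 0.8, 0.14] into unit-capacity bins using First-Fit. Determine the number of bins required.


Place items sequentially using First-Fit:
  Item 0.44 -> new Bin 1
  Item 0.25 -> Bin 1 (now 0.69)
  Item 0.88 -> new Bin 2
  Item 0.85 -> new Bin 3
  Item 0.8 -> new Bin 4
  Item 0.14 -> Bin 1 (now 0.83)
Total bins used = 4

4


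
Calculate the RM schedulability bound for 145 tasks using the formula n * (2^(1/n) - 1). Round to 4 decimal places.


Compute 2^(1/145) = 1.0047917694
Subtract 1: 1.0047917694 - 1 = 0.0047917694
Multiply by n: 145 * 0.0047917694 = 0.6948065630
Round to 4 dp: 0.6948

0.6948


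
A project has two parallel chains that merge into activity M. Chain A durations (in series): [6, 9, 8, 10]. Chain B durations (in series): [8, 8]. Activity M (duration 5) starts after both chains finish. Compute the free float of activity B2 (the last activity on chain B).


ES(B2) = sum of predecessors on chain B = 8
EF(B2) = ES + duration = 8 + 8 = 16
Successor of B2 is M. ES(M) = max(sum(A), sum(B)) = max(33, 16) = 33
Free float = ES(successor) - EF(current) = 33 - 16 = 17

17


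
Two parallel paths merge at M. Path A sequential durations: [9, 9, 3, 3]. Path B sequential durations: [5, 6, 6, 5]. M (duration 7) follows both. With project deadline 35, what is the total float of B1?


Forward pass: ES(B1) = sum of predecessors on chain B = 0
EF = ES + duration = 0 + 5 = 5
Backward pass: LF(M) = deadline = 35; LS(M) = 35 - 7 = 28
LF(B1) = LS(M) - sum(successors on chain B) = 28 - 17 = 11
LS = LF - duration = 11 - 5 = 6
Total float = LS - ES = 6 - 0 = 6

6


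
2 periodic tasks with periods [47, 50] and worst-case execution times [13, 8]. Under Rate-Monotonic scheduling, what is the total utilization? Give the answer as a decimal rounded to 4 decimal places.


Compute individual utilizations (exact fractions):
  Task 1: C/T = 13/47 (approx. 0.2766)
  Task 2: C/T = 8/50 = 4/25 (approx. 0.16)
Total utilization U = 13/47 + 4/25 = 513/1175
Rounded to 4 decimal places: U = 0.4366
RM (Liu & Layland) bound for 2 tasks = 0.828427; compare with U = 513/1175 (approx. 0.436596)
U <= bound, so schedulable by RM sufficient condition.

0.4366


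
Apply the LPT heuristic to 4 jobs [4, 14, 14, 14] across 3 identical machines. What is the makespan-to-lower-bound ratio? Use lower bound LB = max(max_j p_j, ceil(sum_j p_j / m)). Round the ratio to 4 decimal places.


LPT order: [14, 14, 14, 4]
Machine loads after assignment: [18, 14, 14]
LPT makespan = 18
Lower bound = max(max_job, ceil(total/3)) = max(14, 16) = 16
Ratio = 18 / 16 = 1.125

1.125


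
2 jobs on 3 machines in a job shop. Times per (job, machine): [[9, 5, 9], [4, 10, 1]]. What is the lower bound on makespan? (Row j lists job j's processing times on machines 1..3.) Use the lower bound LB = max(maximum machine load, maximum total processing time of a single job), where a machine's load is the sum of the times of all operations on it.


Machine loads:
  Machine 1: 9 + 4 = 13
  Machine 2: 5 + 10 = 15
  Machine 3: 9 + 1 = 10
Max machine load = 15
Job totals:
  Job 1: 23
  Job 2: 15
Max job total = 23
Lower bound = max(15, 23) = 23

23


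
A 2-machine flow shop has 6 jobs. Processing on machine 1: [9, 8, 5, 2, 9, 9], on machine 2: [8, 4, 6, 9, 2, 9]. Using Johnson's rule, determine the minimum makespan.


Apply Johnson's rule:
  Group 1 (a <= b): [(4, 2, 9), (3, 5, 6), (6, 9, 9)]
  Group 2 (a > b): [(1, 9, 8), (2, 8, 4), (5, 9, 2)]
Optimal job order: [4, 3, 6, 1, 2, 5]
Schedule:
  Job 4: M1 done at 2, M2 done at 11
  Job 3: M1 done at 7, M2 done at 17
  Job 6: M1 done at 16, M2 done at 26
  Job 1: M1 done at 25, M2 done at 34
  Job 2: M1 done at 33, M2 done at 38
  Job 5: M1 done at 42, M2 done at 44
Makespan = 44

44


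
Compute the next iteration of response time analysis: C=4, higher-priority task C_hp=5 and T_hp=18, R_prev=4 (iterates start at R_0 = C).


R_next = C + ceil(R_prev / T_hp) * C_hp
ceil(4 / 18) = ceil(0.2222) = 1
Interference = 1 * 5 = 5
R_next = 4 + 5 = 9

9


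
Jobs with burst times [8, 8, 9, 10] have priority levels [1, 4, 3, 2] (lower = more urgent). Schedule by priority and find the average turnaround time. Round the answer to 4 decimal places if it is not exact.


Sort by priority (ascending = highest first):
Order: [(1, 8), (2, 10), (3, 9), (4, 8)]
Completion times:
  Priority 1, burst=8, C=8
  Priority 2, burst=10, C=18
  Priority 3, burst=9, C=27
  Priority 4, burst=8, C=35
Average turnaround = 88/4 = 22.0

22.0


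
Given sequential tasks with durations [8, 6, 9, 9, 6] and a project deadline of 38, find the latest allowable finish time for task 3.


LF(activity 3) = deadline - sum of successor durations
Successors: activities 4 through 5 with durations [9, 6]
Sum of successor durations = 15
LF = 38 - 15 = 23

23


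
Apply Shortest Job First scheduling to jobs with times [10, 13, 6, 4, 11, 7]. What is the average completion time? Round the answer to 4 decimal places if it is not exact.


SJF order (ascending): [4, 6, 7, 10, 11, 13]
Completion times:
  Job 1: burst=4, C=4
  Job 2: burst=6, C=10
  Job 3: burst=7, C=17
  Job 4: burst=10, C=27
  Job 5: burst=11, C=38
  Job 6: burst=13, C=51
Average completion = 147/6 = 24.5

24.5


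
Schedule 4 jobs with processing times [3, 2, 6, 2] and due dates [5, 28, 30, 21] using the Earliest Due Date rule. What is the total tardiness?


Sort by due date (EDD order): [(3, 5), (2, 21), (2, 28), (6, 30)]
Compute completion times and tardiness:
  Job 1: p=3, d=5, C=3, tardiness=max(0,3-5)=0
  Job 2: p=2, d=21, C=5, tardiness=max(0,5-21)=0
  Job 3: p=2, d=28, C=7, tardiness=max(0,7-28)=0
  Job 4: p=6, d=30, C=13, tardiness=max(0,13-30)=0
Total tardiness = 0

0


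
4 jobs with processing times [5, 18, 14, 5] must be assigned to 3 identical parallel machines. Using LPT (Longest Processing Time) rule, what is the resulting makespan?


Sort jobs in decreasing order (LPT): [18, 14, 5, 5]
Assign each job to the least loaded machine:
  Machine 1: jobs [18], load = 18
  Machine 2: jobs [14], load = 14
  Machine 3: jobs [5, 5], load = 10
Makespan = max load = 18

18


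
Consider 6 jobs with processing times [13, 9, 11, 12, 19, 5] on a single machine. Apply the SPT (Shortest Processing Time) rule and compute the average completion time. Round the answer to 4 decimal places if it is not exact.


Sort jobs by processing time (SPT order): [5, 9, 11, 12, 13, 19]
Compute completion times sequentially:
  Job 1: processing = 5, completes at 5
  Job 2: processing = 9, completes at 14
  Job 3: processing = 11, completes at 25
  Job 4: processing = 12, completes at 37
  Job 5: processing = 13, completes at 50
  Job 6: processing = 19, completes at 69
Sum of completion times = 200
Average completion time = 200/6 = 33.3333

33.3333


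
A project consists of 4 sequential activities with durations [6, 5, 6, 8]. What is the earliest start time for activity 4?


Activity 4 starts after activities 1 through 3 complete.
Predecessor durations: [6, 5, 6]
ES = 6 + 5 + 6 = 17

17


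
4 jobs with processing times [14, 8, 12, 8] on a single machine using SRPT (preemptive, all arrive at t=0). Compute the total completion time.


Since all jobs arrive at t=0, SRPT equals SPT ordering.
SPT order: [8, 8, 12, 14]
Completion times:
  Job 1: p=8, C=8
  Job 2: p=8, C=16
  Job 3: p=12, C=28
  Job 4: p=14, C=42
Total completion time = 8 + 16 + 28 + 42 = 94

94


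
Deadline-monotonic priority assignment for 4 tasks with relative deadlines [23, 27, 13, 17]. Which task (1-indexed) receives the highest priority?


Sort tasks by relative deadline (ascending):
  Task 3: deadline = 13
  Task 4: deadline = 17
  Task 1: deadline = 23
  Task 2: deadline = 27
Priority order (highest first): [3, 4, 1, 2]
Highest priority task = 3

3


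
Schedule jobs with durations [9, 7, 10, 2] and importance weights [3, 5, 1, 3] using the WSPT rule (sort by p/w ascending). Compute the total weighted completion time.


Compute p/w ratios and sort ascending (WSPT): [(2, 3), (7, 5), (9, 3), (10, 1)]
Compute weighted completion times:
  Job (p=2,w=3): C=2, w*C=3*2=6
  Job (p=7,w=5): C=9, w*C=5*9=45
  Job (p=9,w=3): C=18, w*C=3*18=54
  Job (p=10,w=1): C=28, w*C=1*28=28
Total weighted completion time = 133

133


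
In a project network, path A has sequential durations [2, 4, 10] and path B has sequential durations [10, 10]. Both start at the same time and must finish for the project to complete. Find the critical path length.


Path A total = 2 + 4 + 10 = 16
Path B total = 10 + 10 = 20
Critical path = longest path = max(16, 20) = 20

20


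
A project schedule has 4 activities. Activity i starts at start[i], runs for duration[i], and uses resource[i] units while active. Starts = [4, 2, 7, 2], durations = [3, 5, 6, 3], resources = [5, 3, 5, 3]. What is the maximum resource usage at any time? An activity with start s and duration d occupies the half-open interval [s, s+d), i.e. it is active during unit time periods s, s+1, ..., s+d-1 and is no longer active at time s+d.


Each activity i is active on [start_i, start_i + duration_i).
Compute total resource usage per time slot:
  t=0: active resources = [], total = 0
  t=1: active resources = [], total = 0
  t=2: active resources = [3, 3], total = 6
  t=3: active resources = [3, 3], total = 6
  t=4: active resources = [5, 3, 3], total = 11
  t=5: active resources = [5, 3], total = 8
  t=6: active resources = [5, 3], total = 8
  t=7: active resources = [5], total = 5
  t=8: active resources = [5], total = 5
  t=9: active resources = [5], total = 5
  t=10: active resources = [5], total = 5
  t=11: active resources = [5], total = 5
  t=12: active resources = [5], total = 5
Peak resource demand = 11

11


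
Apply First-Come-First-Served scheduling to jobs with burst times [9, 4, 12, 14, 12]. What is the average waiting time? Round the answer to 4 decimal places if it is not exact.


FCFS order (as given): [9, 4, 12, 14, 12]
Waiting times:
  Job 1: wait = 0
  Job 2: wait = 9
  Job 3: wait = 13
  Job 4: wait = 25
  Job 5: wait = 39
Sum of waiting times = 86
Average waiting time = 86/5 = 17.2

17.2


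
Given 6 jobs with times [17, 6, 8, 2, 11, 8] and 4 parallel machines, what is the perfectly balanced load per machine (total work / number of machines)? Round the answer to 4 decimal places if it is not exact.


Total processing time = 17 + 6 + 8 + 2 + 11 + 8 = 52
Number of machines = 4
Ideal balanced load = 52 / 4 = 13.0

13.0


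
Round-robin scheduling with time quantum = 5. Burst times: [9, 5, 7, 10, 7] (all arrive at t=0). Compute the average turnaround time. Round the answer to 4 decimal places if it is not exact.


Time quantum = 5
Execution trace:
  J1 runs 5 units, time = 5
  J2 runs 5 units, time = 10
  J3 runs 5 units, time = 15
  J4 runs 5 units, time = 20
  J5 runs 5 units, time = 25
  J1 runs 4 units, time = 29
  J3 runs 2 units, time = 31
  J4 runs 5 units, time = 36
  J5 runs 2 units, time = 38
Finish times: [29, 10, 31, 36, 38]
Average turnaround = 144/5 = 28.8

28.8


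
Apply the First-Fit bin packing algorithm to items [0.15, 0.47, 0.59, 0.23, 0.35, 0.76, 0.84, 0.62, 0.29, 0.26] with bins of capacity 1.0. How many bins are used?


Place items sequentially using First-Fit:
  Item 0.15 -> new Bin 1
  Item 0.47 -> Bin 1 (now 0.62)
  Item 0.59 -> new Bin 2
  Item 0.23 -> Bin 1 (now 0.85)
  Item 0.35 -> Bin 2 (now 0.94)
  Item 0.76 -> new Bin 3
  Item 0.84 -> new Bin 4
  Item 0.62 -> new Bin 5
  Item 0.29 -> Bin 5 (now 0.91)
  Item 0.26 -> new Bin 6
Total bins used = 6

6


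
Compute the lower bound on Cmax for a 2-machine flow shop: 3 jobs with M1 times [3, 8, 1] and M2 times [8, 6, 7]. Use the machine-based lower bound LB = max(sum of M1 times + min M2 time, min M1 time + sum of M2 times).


LB1 = sum(M1 times) + min(M2 times) = 12 + 6 = 18
LB2 = min(M1 times) + sum(M2 times) = 1 + 21 = 22
Lower bound = max(LB1, LB2) = max(18, 22) = 22

22


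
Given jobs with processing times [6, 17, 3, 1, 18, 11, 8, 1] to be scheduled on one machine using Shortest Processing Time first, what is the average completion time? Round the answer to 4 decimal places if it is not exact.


Sort jobs by processing time (SPT order): [1, 1, 3, 6, 8, 11, 17, 18]
Compute completion times sequentially:
  Job 1: processing = 1, completes at 1
  Job 2: processing = 1, completes at 2
  Job 3: processing = 3, completes at 5
  Job 4: processing = 6, completes at 11
  Job 5: processing = 8, completes at 19
  Job 6: processing = 11, completes at 30
  Job 7: processing = 17, completes at 47
  Job 8: processing = 18, completes at 65
Sum of completion times = 180
Average completion time = 180/8 = 22.5

22.5


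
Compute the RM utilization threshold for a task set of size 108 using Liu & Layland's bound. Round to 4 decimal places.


Compute 2^(1/108) = 1.0064386691
Subtract 1: 1.0064386691 - 1 = 0.0064386691
Multiply by n: 108 * 0.0064386691 = 0.6953762628
Round to 4 dp: 0.6954

0.6954


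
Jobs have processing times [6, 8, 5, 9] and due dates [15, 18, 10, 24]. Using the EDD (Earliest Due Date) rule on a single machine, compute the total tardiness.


Sort by due date (EDD order): [(5, 10), (6, 15), (8, 18), (9, 24)]
Compute completion times and tardiness:
  Job 1: p=5, d=10, C=5, tardiness=max(0,5-10)=0
  Job 2: p=6, d=15, C=11, tardiness=max(0,11-15)=0
  Job 3: p=8, d=18, C=19, tardiness=max(0,19-18)=1
  Job 4: p=9, d=24, C=28, tardiness=max(0,28-24)=4
Total tardiness = 5

5


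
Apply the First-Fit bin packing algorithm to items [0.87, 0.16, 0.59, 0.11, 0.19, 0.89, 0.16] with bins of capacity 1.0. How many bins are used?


Place items sequentially using First-Fit:
  Item 0.87 -> new Bin 1
  Item 0.16 -> new Bin 2
  Item 0.59 -> Bin 2 (now 0.75)
  Item 0.11 -> Bin 1 (now 0.98)
  Item 0.19 -> Bin 2 (now 0.94)
  Item 0.89 -> new Bin 3
  Item 0.16 -> new Bin 4
Total bins used = 4

4


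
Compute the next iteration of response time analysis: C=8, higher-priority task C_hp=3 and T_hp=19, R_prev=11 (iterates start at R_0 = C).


R_next = C + ceil(R_prev / T_hp) * C_hp
ceil(11 / 19) = ceil(0.5789) = 1
Interference = 1 * 3 = 3
R_next = 8 + 3 = 11
R_next = R_prev, so the iteration has converged (response time = 11).

11


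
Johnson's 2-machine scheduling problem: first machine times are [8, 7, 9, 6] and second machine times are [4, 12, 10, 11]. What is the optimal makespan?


Apply Johnson's rule:
  Group 1 (a <= b): [(4, 6, 11), (2, 7, 12), (3, 9, 10)]
  Group 2 (a > b): [(1, 8, 4)]
Optimal job order: [4, 2, 3, 1]
Schedule:
  Job 4: M1 done at 6, M2 done at 17
  Job 2: M1 done at 13, M2 done at 29
  Job 3: M1 done at 22, M2 done at 39
  Job 1: M1 done at 30, M2 done at 43
Makespan = 43

43


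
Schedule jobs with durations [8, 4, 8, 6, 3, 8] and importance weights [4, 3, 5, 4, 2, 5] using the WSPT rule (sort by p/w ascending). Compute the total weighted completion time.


Compute p/w ratios and sort ascending (WSPT): [(4, 3), (6, 4), (3, 2), (8, 5), (8, 5), (8, 4)]
Compute weighted completion times:
  Job (p=4,w=3): C=4, w*C=3*4=12
  Job (p=6,w=4): C=10, w*C=4*10=40
  Job (p=3,w=2): C=13, w*C=2*13=26
  Job (p=8,w=5): C=21, w*C=5*21=105
  Job (p=8,w=5): C=29, w*C=5*29=145
  Job (p=8,w=4): C=37, w*C=4*37=148
Total weighted completion time = 476

476


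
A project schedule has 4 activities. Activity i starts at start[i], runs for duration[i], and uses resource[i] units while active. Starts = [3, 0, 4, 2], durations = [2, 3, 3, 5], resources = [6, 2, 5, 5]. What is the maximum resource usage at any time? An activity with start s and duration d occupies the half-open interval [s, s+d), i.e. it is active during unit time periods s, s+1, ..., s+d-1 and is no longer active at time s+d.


Each activity i is active on [start_i, start_i + duration_i).
Compute total resource usage per time slot:
  t=0: active resources = [2], total = 2
  t=1: active resources = [2], total = 2
  t=2: active resources = [2, 5], total = 7
  t=3: active resources = [6, 5], total = 11
  t=4: active resources = [6, 5, 5], total = 16
  t=5: active resources = [5, 5], total = 10
  t=6: active resources = [5, 5], total = 10
Peak resource demand = 16

16


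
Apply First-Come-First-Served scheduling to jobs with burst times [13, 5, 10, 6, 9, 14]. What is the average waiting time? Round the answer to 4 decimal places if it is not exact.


FCFS order (as given): [13, 5, 10, 6, 9, 14]
Waiting times:
  Job 1: wait = 0
  Job 2: wait = 13
  Job 3: wait = 18
  Job 4: wait = 28
  Job 5: wait = 34
  Job 6: wait = 43
Sum of waiting times = 136
Average waiting time = 136/6 = 22.6667

22.6667


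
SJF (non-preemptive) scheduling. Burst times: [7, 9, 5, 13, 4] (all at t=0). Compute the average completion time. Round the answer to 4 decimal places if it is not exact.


SJF order (ascending): [4, 5, 7, 9, 13]
Completion times:
  Job 1: burst=4, C=4
  Job 2: burst=5, C=9
  Job 3: burst=7, C=16
  Job 4: burst=9, C=25
  Job 5: burst=13, C=38
Average completion = 92/5 = 18.4

18.4


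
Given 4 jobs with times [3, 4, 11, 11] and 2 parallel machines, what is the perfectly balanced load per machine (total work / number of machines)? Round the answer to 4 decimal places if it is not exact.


Total processing time = 3 + 4 + 11 + 11 = 29
Number of machines = 2
Ideal balanced load = 29 / 2 = 14.5

14.5
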